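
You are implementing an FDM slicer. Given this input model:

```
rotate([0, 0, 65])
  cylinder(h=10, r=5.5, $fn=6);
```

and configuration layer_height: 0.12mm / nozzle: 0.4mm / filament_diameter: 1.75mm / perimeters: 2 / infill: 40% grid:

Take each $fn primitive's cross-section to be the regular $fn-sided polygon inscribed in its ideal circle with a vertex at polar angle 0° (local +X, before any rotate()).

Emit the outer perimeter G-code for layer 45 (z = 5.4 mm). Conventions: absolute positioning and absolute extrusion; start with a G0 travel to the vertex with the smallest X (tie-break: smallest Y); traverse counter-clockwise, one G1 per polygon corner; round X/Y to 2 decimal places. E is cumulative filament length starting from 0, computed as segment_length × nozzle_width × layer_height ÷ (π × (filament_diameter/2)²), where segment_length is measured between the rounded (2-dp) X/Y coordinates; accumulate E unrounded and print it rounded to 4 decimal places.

G0 X-5.48 Y-0.48 Z5.40
G1 X-2.32 Y-4.98 E0.1097
G1 X3.15 Y-4.51 E0.2193
G1 X5.48 Y0.48 E0.3292
G1 X2.32 Y4.98 E0.4389
G1 X-3.15 Y4.51 E0.5485
G1 X-5.48 Y-0.48 E0.6584

At z = 5.4 mm: the r=5.5 cylinder contributes a regular 6-gon of circumradius 5.5; (whole slice rotated 65° about Z — lengths, areas and connectivity unchanged). The outline is a single polygon with 6 vertices. Extrusion per mm of travel: 0.4 × 0.12 / (π × 0.875²) = 0.019956. Accumulating E over each segment gives final E = 0.6584.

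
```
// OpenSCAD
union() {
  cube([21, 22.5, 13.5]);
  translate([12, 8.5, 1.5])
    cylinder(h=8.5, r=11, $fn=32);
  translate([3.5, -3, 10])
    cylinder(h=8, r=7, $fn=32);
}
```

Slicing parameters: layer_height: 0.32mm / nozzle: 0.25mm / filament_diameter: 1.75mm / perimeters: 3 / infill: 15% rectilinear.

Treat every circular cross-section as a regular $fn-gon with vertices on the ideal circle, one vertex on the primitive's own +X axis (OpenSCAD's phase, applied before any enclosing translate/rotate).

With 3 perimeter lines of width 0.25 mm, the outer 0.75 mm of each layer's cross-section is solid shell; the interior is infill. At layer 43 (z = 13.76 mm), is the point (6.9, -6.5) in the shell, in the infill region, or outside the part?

infill

At z = 13.76 mm: the cube is absent (z outside [0, 13.5]); the cylinder at (12, 8.5) is not intersected at this z (z outside [1.5, 10]); the r=7 cylinder at (3.5, -3) contributes a regular 32-gon of circumradius 7; Combining (union): only the r=7 cylinder at (3.5, -3) is present, so the union is just that shape — 1 connected region. Overall, the cross-section is a single solid region. The nearest boundary edge runs (7.39, -8.82)→(8.45, -7.95); distance from the point to it = 2.10 mm. The point is inside the cross-section and 2.10 mm from the nearest boundary — more than the 0.75 mm shell width (3 × 0.25), so it's in the infill interior.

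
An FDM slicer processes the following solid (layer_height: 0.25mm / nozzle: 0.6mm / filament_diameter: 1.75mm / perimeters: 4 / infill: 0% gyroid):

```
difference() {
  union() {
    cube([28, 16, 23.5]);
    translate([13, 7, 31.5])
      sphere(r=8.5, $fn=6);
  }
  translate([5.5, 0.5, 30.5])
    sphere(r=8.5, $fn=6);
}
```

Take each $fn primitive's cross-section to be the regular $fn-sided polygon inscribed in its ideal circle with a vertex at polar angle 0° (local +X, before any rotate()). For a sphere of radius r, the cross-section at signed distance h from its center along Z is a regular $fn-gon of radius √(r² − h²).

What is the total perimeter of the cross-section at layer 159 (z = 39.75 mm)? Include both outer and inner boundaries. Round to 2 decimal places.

At z = 39.75 mm: the cube is not intersected at this z (z outside [0, 23.5]); the r=8.5 sphere at (13, 7) contributes a regular 6-gon of circumradius √(8.5²−8.25²) = 2.046 (perimeter = 2·6·2.046·sin(180°/6) = 12.28 mm); Merging all regions: only the r=8.5 sphere at (13, 7) is present, so the union is just that shape — boundary = 12.28 mm; the sphere at (5.5, 0.5) is absent (|z−center|=9.250 > r=8.5); Taking the first minus the rest: none of the subtracted shapes is present at this height, so the result so far is unchanged — boundary = 12.28 mm. Overall, the cross-section is a single solid region. Total boundary length (outer) = 12.28 mm.

12.28 mm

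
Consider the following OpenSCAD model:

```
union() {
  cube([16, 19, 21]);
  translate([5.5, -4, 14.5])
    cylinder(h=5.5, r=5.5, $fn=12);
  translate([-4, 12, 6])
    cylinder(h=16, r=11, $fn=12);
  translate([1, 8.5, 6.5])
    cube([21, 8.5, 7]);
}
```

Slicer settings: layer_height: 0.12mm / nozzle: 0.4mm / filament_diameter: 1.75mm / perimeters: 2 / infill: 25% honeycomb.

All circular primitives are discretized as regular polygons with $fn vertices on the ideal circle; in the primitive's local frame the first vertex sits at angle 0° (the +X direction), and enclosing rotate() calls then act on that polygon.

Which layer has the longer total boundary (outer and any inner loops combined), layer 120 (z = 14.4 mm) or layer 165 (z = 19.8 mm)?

layer 165 (z = 19.8 mm)

Layer 120 (z = 14.4): the cube is present — its section is the full 16×19 rectangle (perimeter 70.00 mm); the cylinder at (5.5, -4) is not intersected at this z (z outside [14.5, 20]); the r=11 cylinder at (-4, 12) contributes a regular 12-gon of circumradius 11 (perimeter = 2·12·11.000·sin(180°/12) = 68.33 mm); the cube at (1, 8.5) is absent (z outside [6.5, 13.5]); Merging all regions: the regions partially overlap (shared area 90.51 mm²), so the edge portions inside another operand are dropped and the merged outline is re-measured after clipping — boundary = 96.62 mm. So its perimeter = 96.62 mm. Layer 165 (z = 19.8): the cube is present — its section is the full 16×19 rectangle (perimeter 70.00 mm); the r=5.5 cylinder at (5.5, -4) contributes a regular 12-gon of circumradius 5.5 (perimeter = 2·12·5.500·sin(180°/12) = 34.16 mm); the r=11 cylinder at (-4, 12) contributes a regular 12-gon of circumradius 11 (perimeter = 2·12·11.000·sin(180°/12) = 68.33 mm); the cube at (1, 8.5) is not intersected at this z (z outside [6.5, 13.5]); Combining (union): the regions partially overlap (shared area 97.31 mm²), so the edge portions inside another operand are dropped and the merged outline is re-measured after clipping — boundary = 115.90 mm. So its perimeter = 115.90 mm. Layer 165 is larger (115.90 vs 96.62 mm).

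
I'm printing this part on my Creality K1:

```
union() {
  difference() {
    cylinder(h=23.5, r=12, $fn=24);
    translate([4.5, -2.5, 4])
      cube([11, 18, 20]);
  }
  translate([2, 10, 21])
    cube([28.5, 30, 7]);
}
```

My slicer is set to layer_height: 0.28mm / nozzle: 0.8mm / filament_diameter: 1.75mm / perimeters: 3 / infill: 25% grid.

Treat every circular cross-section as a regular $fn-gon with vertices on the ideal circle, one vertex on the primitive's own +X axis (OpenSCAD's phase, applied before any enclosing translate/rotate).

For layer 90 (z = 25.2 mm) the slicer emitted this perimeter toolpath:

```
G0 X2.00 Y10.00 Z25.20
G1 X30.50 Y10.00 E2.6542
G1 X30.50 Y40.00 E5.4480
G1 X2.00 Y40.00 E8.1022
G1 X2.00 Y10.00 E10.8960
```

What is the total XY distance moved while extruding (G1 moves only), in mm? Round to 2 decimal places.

117.00 mm

Sum the Euclidean lengths of each G1 segment: total = 117.00 mm.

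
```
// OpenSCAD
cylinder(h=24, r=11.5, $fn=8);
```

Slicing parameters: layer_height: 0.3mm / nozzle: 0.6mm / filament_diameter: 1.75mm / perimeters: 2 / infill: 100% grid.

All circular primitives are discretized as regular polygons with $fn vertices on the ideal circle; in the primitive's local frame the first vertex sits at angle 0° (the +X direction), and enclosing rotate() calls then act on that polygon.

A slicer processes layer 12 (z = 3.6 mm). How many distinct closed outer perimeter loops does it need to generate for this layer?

1

At z = 3.6 mm: the cylinder: section is a regular 8-gon, circumradius r=11.5. The result has 1 disconnected region.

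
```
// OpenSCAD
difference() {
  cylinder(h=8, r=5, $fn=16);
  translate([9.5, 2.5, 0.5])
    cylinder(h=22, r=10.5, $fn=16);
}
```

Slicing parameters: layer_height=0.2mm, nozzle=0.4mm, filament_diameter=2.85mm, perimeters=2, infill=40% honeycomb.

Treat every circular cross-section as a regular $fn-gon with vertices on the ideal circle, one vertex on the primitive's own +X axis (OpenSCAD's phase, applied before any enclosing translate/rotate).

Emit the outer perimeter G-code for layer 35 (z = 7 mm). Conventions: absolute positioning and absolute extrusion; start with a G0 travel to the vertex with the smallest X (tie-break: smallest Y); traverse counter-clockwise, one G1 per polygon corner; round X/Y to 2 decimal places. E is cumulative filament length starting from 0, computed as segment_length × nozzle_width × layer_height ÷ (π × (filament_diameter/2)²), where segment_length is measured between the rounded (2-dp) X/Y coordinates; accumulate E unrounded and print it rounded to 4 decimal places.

G0 X-5.00 Y0.00 Z7.00
G1 X-4.62 Y-1.91 E0.0244
G1 X-3.54 Y-3.54 E0.0489
G1 X-1.91 Y-4.62 E0.0735
G1 X0.00 Y-5.00 E0.0979
G1 X1.88 Y-4.63 E0.1219
G1 X-0.20 Y-1.52 E0.1688
G1 X-1.00 Y2.50 E0.2202
G1 X-0.52 Y4.90 E0.2509
G1 X-1.91 Y4.62 E0.2687
G1 X-3.54 Y3.54 E0.2932
G1 X-4.62 Y1.91 E0.3177
G1 X-5.00 Y0.00 E0.3422

At z = 7 mm: the r=5 cylinder contributes a regular 16-gon of circumradius 5; the r=10.5 cylinder at (9.5, 2.5) contributes a regular 16-gon of circumradius 10.5; After the difference (first − rest): starting from the r=5 cylinder, the r=10.5 cylinder at (9.5, 2.5) partially overlaps it — only the 39.58 mm² overlap (of its 337.53 mm²) is removed, clipping the outline — 1 connected region. The outline is a single polygon with 12 vertices. Extrusion per mm of travel: 0.4 × 0.2 / (π × 1.425²) = 0.012540. Accumulating E over each segment gives final E = 0.3422.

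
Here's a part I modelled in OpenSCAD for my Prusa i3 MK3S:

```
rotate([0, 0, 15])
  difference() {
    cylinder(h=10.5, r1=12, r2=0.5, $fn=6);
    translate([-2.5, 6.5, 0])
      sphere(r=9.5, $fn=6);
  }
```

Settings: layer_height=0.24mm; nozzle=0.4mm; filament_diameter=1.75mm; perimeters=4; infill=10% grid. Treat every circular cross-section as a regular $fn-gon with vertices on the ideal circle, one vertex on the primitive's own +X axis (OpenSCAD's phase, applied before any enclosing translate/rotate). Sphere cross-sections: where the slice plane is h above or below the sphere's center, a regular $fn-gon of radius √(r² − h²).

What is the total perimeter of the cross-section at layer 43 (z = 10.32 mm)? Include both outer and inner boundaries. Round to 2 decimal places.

4.18 mm

At z = 10.32 mm: the cone contributes a regular 6-gon of circumradius 0.697 (interpolated between r1=12 and r2=0.5 at t=0.983) (perimeter = 2·6·0.697·sin(180°/6) = 4.18 mm); the sphere at (-2.5, 6.5) is absent (|z−center|=10.320 > r=9.5); Subtracting the remaining from the first: none of the subtracted shapes is present at this height, so the cone is unchanged — boundary = 4.18 mm; (rotated 15° about Z; rotation is an isometry so areas/perimeters/island counts are preserved). Overall, the cross-section is a single solid region. Total boundary length (outer) = 4.18 mm.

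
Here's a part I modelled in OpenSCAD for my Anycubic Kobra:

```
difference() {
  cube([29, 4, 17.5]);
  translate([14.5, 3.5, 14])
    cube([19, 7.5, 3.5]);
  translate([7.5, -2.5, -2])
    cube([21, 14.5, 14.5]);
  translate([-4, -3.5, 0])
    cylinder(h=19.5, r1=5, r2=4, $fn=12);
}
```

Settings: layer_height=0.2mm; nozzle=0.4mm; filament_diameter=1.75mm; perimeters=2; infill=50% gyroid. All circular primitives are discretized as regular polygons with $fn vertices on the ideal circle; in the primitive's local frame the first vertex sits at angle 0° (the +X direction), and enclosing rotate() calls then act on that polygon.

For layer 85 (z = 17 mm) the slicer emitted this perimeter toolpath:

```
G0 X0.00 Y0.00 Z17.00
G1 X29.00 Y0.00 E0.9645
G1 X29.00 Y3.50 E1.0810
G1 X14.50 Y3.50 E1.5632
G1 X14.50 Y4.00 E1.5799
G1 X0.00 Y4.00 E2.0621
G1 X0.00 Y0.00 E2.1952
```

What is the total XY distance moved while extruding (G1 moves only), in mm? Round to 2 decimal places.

Sum the Euclidean lengths of each G1 segment: total = 66.00 mm.

66.00 mm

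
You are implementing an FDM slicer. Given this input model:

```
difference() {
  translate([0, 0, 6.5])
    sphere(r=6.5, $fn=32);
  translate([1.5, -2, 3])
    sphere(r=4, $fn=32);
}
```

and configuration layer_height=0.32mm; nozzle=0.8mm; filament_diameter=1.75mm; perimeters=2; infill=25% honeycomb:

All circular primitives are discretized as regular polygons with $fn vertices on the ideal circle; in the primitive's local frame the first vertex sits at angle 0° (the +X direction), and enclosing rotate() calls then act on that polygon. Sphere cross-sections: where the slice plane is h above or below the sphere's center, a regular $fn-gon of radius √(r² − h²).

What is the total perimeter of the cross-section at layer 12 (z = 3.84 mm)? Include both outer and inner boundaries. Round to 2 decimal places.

At z = 3.84 mm: the r=6.5 sphere slices to a regular 32-gon of circumradius 5.931 (√(r²−h²) with h=2.66 from center) (perimeter = 2·32·5.931·sin(180°/32) = 37.20 mm); the r=4 sphere at (1.5, -2) slices to a regular 32-gon of circumradius 3.911 (√(r²−h²) with h=0.84 from center) (perimeter = 2·32·3.911·sin(180°/32) = 24.53 mm); Taking the first minus the rest: starting from the r=6.5 sphere, the r=4 sphere at (1.5, -2) partially overlaps it — only the 45.79 mm² overlap (of its 47.74 mm²) is removed, clipping the outline — boundary = 49.57 mm. Overall, the cross-section is a single solid region. Total boundary length (outer) = 49.57 mm.

49.57 mm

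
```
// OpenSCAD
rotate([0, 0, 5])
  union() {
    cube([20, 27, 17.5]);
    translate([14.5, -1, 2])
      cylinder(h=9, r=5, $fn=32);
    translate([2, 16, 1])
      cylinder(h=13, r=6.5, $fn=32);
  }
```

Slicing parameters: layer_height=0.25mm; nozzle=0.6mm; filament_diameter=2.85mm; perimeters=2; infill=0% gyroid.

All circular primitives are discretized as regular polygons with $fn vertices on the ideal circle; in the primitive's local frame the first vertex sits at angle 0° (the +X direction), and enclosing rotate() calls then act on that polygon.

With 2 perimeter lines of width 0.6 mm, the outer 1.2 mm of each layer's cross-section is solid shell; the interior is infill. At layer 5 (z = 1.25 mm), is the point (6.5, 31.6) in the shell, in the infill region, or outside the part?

outside

At z = 1.25 mm: the cube is present — its section is the full 20×27 rectangle; the cylinder at (14.5, -1) is not intersected at this z (z outside [2, 11]); the r=6.5 cylinder at (2, 16) contributes a regular 32-gon of circumradius 6.5; Taking the union: the regions partially overlap (shared area 91.44 mm²), so overlapping operands fuse into one piece — 1 connected region; (whole slice rotated 5° about Z — lengths, areas and connectivity unchanged). Overall, the cross-section is a single solid region. Undo the 5° rotation: the query point maps to (9.229, 30.913) in the un-rotated model frame. The nearest boundary edge runs (0.00, 27.00)→(20.00, 27.00); distance from the point to it = 3.91 mm. The point is not inside any of the regions above, so it lies outside the cross-section (3.91 mm from the nearest boundary).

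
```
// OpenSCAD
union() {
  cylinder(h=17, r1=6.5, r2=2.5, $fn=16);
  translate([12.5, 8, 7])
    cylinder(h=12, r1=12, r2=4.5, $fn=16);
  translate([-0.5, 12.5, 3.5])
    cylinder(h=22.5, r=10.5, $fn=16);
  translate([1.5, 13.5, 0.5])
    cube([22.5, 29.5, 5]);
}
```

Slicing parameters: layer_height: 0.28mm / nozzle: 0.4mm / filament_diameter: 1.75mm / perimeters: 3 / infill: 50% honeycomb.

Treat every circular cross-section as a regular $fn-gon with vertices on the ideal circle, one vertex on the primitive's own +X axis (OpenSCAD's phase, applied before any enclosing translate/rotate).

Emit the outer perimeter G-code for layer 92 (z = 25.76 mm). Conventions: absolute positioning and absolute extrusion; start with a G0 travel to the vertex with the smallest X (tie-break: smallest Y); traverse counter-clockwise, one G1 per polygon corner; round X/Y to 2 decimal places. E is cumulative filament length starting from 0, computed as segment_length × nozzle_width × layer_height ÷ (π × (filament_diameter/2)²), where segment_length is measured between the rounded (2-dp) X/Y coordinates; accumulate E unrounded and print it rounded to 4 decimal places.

G0 X-11.00 Y12.50 Z25.76
G1 X-10.20 Y8.48 E0.1909
G1 X-7.92 Y5.08 E0.3815
G1 X-4.52 Y2.80 E0.5721
G1 X-0.50 Y2.00 E0.7630
G1 X3.52 Y2.80 E0.9538
G1 X6.92 Y5.08 E1.1444
G1 X9.20 Y8.48 E1.3351
G1 X10.00 Y12.50 E1.5259
G1 X9.20 Y16.52 E1.7168
G1 X6.92 Y19.92 E1.9074
G1 X3.52 Y22.20 E2.0980
G1 X-0.50 Y23.00 E2.2889
G1 X-4.52 Y22.20 E2.4797
G1 X-7.92 Y19.92 E2.6704
G1 X-10.20 Y16.52 E2.8610
G1 X-11.00 Y12.50 E3.0518

At z = 25.76 mm: the cone is absent (z outside [0, 17]); the cone at (12.5, 8) is absent (z outside [7, 19]); the cylinder at (-0.5, 12.5): section is a regular 16-gon, circumradius r=10.5; the cube at (1.5, 13.5) is not intersected at this z (z outside [0.5, 5.5]); Taking the union: only the r=10.5 cylinder at (-0.5, 12.5) is present, so the union is just that shape — 1 connected region. The outline is a single polygon with 16 vertices. Extrusion per mm of travel: 0.4 × 0.28 / (π × 0.875²) = 0.046564. Accumulating E over each segment gives final E = 3.0518.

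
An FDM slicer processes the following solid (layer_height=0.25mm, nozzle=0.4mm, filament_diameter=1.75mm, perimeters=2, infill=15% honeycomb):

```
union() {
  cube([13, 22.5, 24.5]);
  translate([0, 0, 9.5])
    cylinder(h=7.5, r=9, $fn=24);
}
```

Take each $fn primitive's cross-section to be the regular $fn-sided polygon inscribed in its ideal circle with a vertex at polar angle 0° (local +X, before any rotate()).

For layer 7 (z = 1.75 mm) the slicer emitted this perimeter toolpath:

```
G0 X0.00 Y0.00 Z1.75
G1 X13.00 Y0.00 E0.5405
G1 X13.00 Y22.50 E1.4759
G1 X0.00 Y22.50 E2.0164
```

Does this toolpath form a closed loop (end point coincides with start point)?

no

Start point (G0): (0.00, 0.00). End point (last G1): the path does not return to the start — open.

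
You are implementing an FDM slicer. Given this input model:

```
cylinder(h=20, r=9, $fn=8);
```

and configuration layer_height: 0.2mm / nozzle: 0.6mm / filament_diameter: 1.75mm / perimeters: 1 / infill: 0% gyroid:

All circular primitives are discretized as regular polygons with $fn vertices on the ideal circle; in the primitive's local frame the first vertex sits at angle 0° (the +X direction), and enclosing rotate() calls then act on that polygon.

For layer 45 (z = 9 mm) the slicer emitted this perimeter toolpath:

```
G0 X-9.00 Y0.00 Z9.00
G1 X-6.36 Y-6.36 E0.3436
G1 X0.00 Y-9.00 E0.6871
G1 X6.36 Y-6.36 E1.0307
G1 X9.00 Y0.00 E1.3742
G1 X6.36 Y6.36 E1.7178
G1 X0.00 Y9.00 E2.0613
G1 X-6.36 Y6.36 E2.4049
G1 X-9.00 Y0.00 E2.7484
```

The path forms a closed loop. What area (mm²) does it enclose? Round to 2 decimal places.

228.96 mm²

Apply the shoelace formula to the sequence of (X, Y) vertices; enclosed area = 228.96 mm².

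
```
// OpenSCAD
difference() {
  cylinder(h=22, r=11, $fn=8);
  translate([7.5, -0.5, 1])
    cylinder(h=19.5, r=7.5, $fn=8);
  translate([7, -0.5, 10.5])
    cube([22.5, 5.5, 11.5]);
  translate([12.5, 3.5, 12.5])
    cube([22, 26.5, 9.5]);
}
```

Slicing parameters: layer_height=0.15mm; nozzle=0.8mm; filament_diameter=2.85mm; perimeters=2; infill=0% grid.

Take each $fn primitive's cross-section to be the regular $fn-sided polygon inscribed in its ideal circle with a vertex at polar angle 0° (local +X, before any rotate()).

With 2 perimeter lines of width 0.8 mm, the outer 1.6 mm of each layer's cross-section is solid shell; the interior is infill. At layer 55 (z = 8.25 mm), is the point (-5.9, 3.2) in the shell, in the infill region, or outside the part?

At z = 8.25 mm: the cylinder: section is a regular 8-gon, circumradius r=11; the cylinder at (7.5, -0.5): section is a regular 8-gon, circumradius r=7.5; the cube at (7, -0.5) does not reach this height (z outside [10.5, 22]); the cube at (12.5, 3.5) is not intersected at this z (z outside [12.5, 22]); Subtracting the remaining from the first: starting from the r=11 cylinder, the r=7.5 cylinder at (7.5, -0.5) partially overlaps it — only the 108.51 mm² overlap (of its 159.10 mm²) is removed, clipping the outline — 1 connected region. Overall, the cross-section is a single solid region. The nearest boundary edge runs (-11.00, 0.00)→(-7.78, 7.78); distance from the point to it = 3.49 mm. The point is inside the cross-section and 3.49 mm from the nearest boundary — more than the 1.6 mm shell width (2 × 0.8), so it's in the infill interior.

infill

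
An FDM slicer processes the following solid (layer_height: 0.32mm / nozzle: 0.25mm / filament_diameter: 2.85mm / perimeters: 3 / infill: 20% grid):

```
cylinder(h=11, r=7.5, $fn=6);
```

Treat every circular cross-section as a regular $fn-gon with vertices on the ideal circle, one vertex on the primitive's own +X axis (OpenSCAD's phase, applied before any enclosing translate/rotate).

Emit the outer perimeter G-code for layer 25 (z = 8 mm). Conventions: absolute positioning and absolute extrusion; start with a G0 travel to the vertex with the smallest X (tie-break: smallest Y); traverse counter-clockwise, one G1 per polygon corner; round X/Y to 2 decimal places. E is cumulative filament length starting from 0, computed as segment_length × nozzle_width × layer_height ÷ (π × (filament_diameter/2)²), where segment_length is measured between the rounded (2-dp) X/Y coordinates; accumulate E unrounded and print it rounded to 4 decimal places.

At z = 8 mm: the r=7.5 cylinder gives a regular 6-gon of circumradius 7.5 (constant along its height). The outline is a single polygon with 6 vertices. Extrusion per mm of travel: 0.25 × 0.32 / (π × 1.425²) = 0.012540. Accumulating E over each segment gives final E = 0.5645.

G0 X-7.50 Y0.00 Z8.00
G1 X-3.75 Y-6.50 E0.0941
G1 X3.75 Y-6.50 E0.1882
G1 X7.50 Y0.00 E0.2823
G1 X3.75 Y6.50 E0.3764
G1 X-3.75 Y6.50 E0.4704
G1 X-7.50 Y0.00 E0.5645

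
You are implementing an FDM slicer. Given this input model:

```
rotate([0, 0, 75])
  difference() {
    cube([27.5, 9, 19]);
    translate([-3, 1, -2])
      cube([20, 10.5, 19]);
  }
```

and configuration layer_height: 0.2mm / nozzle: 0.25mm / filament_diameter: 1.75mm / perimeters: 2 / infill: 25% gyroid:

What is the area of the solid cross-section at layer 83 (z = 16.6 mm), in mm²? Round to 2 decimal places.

At z = 16.6 mm: the 27.5×9 cube contributes its full rectangle (area 247.50 mm²); the cube at (-3, 1) (footprint 20×10.5) is included at this height (area 210.00 mm²); Taking the first minus the rest: starting from the 27.5×9 cube (247.50 mm²), the 20×10.5 cube at (-3, 1) partially overlaps it — only the 136.00 mm² overlap (of its 210.00 mm²) is removed, clipping the outline — area = 111.50 mm²; (whole slice rotated 75° about Z — lengths, areas and connectivity unchanged). Overall, the cross-section is a single solid region. Net area = 111.50 mm².

111.50 mm²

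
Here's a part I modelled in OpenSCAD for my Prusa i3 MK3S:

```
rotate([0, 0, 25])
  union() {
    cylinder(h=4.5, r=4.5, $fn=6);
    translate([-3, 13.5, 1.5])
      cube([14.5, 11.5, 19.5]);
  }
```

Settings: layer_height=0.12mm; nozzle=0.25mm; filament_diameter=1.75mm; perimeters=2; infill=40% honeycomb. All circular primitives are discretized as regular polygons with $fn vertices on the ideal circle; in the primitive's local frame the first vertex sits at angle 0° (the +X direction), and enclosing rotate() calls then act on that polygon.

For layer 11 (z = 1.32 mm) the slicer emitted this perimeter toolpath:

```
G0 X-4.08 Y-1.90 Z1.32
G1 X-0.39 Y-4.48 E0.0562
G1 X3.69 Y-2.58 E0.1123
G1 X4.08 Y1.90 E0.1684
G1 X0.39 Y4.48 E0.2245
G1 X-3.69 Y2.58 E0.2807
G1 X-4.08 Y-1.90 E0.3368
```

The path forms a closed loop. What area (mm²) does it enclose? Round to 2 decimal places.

Apply the shoelace formula to the sequence of (X, Y) vertices; enclosed area = 52.61 mm².

52.61 mm²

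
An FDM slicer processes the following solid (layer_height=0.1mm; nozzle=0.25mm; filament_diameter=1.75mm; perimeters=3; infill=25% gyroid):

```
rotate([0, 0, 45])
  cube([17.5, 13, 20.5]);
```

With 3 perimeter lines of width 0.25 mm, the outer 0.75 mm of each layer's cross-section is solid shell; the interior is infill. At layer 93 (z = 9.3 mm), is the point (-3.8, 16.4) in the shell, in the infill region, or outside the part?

outside

At z = 9.3 mm: the cube (footprint 17.5×13) is included at this height; (whole slice rotated 45° about Z — lengths, areas and connectivity unchanged). Overall, the cross-section is a single solid region. Undo the 45° rotation: the query point maps to (8.910, 14.284) in the un-rotated model frame. The nearest boundary edge runs (17.50, 13.00)→(0.00, 13.00); distance from the point to it = 1.28 mm. The point is not inside any of the regions above, so it lies outside the cross-section (1.28 mm from the nearest boundary).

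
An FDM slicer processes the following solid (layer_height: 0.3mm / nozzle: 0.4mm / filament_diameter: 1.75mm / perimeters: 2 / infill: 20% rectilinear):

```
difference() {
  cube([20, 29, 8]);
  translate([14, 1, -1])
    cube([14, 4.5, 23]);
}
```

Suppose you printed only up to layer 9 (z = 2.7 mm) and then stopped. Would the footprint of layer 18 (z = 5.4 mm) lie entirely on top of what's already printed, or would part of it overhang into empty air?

entirely on top

Compare the two slices. At z = 2.7: the 20×29 cube contributes its full rectangle (area 580.00 mm²); the 14×4.5 cube at (14, 1) contributes its full rectangle (area 63.00 mm²); Taking the first minus the rest: starting from the 20×29 cube (580.00 mm²), the 14×4.5 cube at (14, 1) partially overlaps it — only the 27.00 mm² overlap (of its 63.00 mm²) is removed, clipping the outline — area = 553.00 mm². At z = 5.4: the cube is present — its section is the full 20×29 rectangle (area 580.00 mm²); the cube at (14, 1) (footprint 14×4.5) is included at this height (area 63.00 mm²); Taking the first minus the rest: starting from the 20×29 cube (580.00 mm²), the 14×4.5 cube at (14, 1) partially overlaps it — only the 27.00 mm² overlap (of its 63.00 mm²) is removed, clipping the outline — area = 553.00 mm². Checking containment: the cross-section at z = 5.4 is a subset of the cross-section at z = 2.7.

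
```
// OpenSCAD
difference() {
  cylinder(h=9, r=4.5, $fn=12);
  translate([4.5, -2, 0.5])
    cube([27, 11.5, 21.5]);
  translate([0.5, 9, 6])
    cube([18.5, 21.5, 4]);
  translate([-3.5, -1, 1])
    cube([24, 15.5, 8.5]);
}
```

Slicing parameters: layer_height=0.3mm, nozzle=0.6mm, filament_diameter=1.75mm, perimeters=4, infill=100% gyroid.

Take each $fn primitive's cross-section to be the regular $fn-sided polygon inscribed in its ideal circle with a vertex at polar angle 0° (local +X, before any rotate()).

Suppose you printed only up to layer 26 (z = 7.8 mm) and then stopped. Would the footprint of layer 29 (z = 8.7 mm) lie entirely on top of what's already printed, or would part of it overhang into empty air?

entirely on top

Compare the two slices. At z = 7.8: the r=4.5 cylinder gives a regular 12-gon of circumradius 4.5 (constant along its height) (area = (12/2)·4.500²·sin(360°/12) = 60.75 mm²); the cube at (4.5, -2) is present — its section is the full 27×11.5 rectangle (area 310.50 mm²); the cube at (0.5, 9) (footprint 18.5×21.5) is included at this height (area 397.75 mm²); the cube at (-3.5, -1) (footprint 24×15.5) is included at this height (area 372.00 mm²); Subtracting the remaining from the first: starting from the r=4.5 cylinder (60.75 mm²), the 27×11.5 cube at (4.5, -2) misses the remaining region (no effect); the 18.5×21.5 cube at (0.5, 9) misses the remaining region (no effect); the 24×15.5 cube at (-3.5, -1) partially overlaps it — only the 36.59 mm² overlap (of its 372.00 mm²) is removed, clipping the outline — area = 24.16 mm². At z = 8.7: the cylinder: section is a regular 12-gon, circumradius r=4.5 (area = (12/2)·4.500²·sin(360°/12) = 60.75 mm²); the 27×11.5 cube at (4.5, -2) contributes its full rectangle (area 310.50 mm²); the 18.5×21.5 cube at (0.5, 9) contributes its full rectangle (area 397.75 mm²); the cube at (-3.5, -1) is present — its section is the full 24×15.5 rectangle (area 372.00 mm²); Taking the first minus the rest: starting from the r=4.5 cylinder (60.75 mm²), the 27×11.5 cube at (4.5, -2) misses the remaining region (no effect); the 18.5×21.5 cube at (0.5, 9) misses the remaining region (no effect); the 24×15.5 cube at (-3.5, -1) partially overlaps it — only the 36.59 mm² overlap (of its 372.00 mm²) is removed, clipping the outline — area = 24.16 mm². Checking containment: the cross-section at z = 8.7 is a subset of the cross-section at z = 7.8.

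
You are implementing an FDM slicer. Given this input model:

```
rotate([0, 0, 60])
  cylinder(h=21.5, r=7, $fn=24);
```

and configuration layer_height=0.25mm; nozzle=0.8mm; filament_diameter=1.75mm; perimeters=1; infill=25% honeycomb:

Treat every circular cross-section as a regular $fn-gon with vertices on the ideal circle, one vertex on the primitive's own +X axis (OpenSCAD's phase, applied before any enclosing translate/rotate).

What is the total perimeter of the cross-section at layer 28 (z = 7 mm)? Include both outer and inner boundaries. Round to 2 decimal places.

At z = 7 mm: the cylinder: section is a regular 24-gon, circumradius r=7 (perimeter = 2·24·7.000·sin(180°/24) = 43.86 mm); (whole slice rotated 60° about Z — lengths, areas and connectivity unchanged). Overall, the cross-section is a single solid region. Total boundary length (outer) = 43.86 mm.

43.86 mm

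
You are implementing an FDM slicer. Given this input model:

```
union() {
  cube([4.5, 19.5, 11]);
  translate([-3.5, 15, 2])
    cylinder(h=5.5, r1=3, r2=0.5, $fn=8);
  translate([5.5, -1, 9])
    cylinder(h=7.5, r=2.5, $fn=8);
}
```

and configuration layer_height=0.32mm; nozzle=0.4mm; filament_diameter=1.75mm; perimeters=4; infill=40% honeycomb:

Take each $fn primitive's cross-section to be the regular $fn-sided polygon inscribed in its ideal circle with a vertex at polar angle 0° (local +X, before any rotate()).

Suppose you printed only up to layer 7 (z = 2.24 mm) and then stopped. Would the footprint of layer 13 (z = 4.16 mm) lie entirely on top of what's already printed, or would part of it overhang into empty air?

Compare the two slices. At z = 2.24: the cube is present — its section is the full 4.5×19.5 rectangle (area 87.75 mm²); the cone at (-3.5, 15) (r1=3→r2=0.5) has section circumradius 2.891 here — a regular 8-gon (area = (8/2)·2.891²·sin(360°/8) = 23.64 mm²); the cylinder at (5.5, -1) is absent (z outside [9, 16.5]); Taking the union: the 2 present regions are separate (no shared area or edge), so areas and boundary lengths simply add and each stays a separate island — area = 111.39 mm². At z = 4.16: the 4.5×19.5 cube contributes its full rectangle (area 87.75 mm²); the cone at (-3.5, 15): at t=0.393 of its height the radius interpolates to r₁+(r₂−r₁)t = 2.018, giving a regular 8-gon of that circumradius (area = (8/2)·2.018²·sin(360°/8) = 11.52 mm²); the cylinder at (5.5, -1) does not reach this height (z outside [9, 16.5]); Taking the union: the 2 present regions are separate (no shared area or edge), so areas and boundary lengths simply add and each stays a separate island — area = 99.27 mm². Checking containment: the cross-section at z = 4.16 is a subset of the cross-section at z = 2.24.

entirely on top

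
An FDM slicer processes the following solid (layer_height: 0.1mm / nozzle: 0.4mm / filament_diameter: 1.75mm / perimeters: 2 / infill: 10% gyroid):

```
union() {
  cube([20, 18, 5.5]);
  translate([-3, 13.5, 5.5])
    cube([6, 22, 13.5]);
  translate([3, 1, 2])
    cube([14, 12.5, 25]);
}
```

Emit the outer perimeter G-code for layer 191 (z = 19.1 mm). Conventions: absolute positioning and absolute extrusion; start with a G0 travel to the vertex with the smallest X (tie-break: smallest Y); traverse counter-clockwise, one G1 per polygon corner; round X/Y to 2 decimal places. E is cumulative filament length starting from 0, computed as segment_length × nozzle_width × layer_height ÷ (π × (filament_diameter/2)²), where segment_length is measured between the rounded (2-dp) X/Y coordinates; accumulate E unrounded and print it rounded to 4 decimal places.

At z = 19.1 mm: the cube is not intersected at this z (z outside [0, 5.5]); the cube at (-3, 13.5) does not reach this height (z outside [5.5, 19]); the 14×12.5 cube at (3, 1) contributes its full rectangle; Taking the union: only the 14×12.5 cube at (3, 1) is present, so the union is just that shape — 1 connected region. The outline is a single polygon with 4 vertices. Extrusion per mm of travel: 0.4 × 0.1 / (π × 0.875²) = 0.016630. Accumulating E over each segment gives final E = 0.8814.

G0 X3.00 Y1.00 Z19.10
G1 X17.00 Y1.00 E0.2328
G1 X17.00 Y13.50 E0.4407
G1 X3.00 Y13.50 E0.6735
G1 X3.00 Y1.00 E0.8814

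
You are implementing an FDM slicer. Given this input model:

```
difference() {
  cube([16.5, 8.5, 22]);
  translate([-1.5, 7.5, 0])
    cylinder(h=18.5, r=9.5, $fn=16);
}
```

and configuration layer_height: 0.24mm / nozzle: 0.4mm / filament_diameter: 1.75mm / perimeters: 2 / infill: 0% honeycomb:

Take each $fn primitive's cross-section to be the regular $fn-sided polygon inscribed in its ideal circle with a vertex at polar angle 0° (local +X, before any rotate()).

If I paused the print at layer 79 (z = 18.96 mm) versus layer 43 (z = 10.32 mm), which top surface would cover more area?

Layer 79 (z = 18.96): the cube (footprint 16.5×8.5) is included at this height (area 140.25 mm²); the cylinder at (-1.5, 7.5) is not intersected at this z (z outside [0, 18.5]); After the difference (first − rest): none of the subtracted shapes is present at this height, so the 16.5×8.5 cube is unchanged — area = 140.25 mm². So its area = 140.25 mm². Layer 43 (z = 10.32): the cube (footprint 16.5×8.5) is included at this height (area 140.25 mm²); the cylinder at (-1.5, 7.5): section is a regular 16-gon, circumradius r=9.5 (area = (16/2)·9.500²·sin(360°/16) = 276.30 mm²); After the difference (first − rest): starting from the 16.5×8.5 cube (140.25 mm²), the r=9.5 cylinder at (-1.5, 7.5) partially overlaps it — only the 58.55 mm² overlap (of its 276.30 mm²) is removed, clipping the outline — area = 81.70 mm². So its area = 81.70 mm². Layer 79 is larger (140.25 vs 81.70 mm²).

layer 79 (z = 18.96 mm)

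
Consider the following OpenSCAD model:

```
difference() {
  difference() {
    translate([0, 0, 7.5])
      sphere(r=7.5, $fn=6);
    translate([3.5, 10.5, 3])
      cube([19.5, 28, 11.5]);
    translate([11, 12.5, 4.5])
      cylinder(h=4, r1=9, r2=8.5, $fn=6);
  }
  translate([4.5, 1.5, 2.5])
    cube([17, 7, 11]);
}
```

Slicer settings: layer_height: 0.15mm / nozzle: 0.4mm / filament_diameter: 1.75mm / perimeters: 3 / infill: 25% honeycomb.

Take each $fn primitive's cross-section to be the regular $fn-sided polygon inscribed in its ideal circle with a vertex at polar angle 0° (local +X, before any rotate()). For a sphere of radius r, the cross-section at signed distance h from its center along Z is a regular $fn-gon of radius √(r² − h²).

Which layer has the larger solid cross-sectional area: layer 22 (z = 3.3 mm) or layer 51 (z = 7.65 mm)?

layer 51 (z = 7.65 mm)

Layer 22 (z = 3.3): the r=7.5 sphere slices to a regular 6-gon of circumradius 6.214 (√(r²−h²) with h=4.2 from center) (area = (6/2)·6.214²·sin(360°/6) = 100.31 mm²); the cube at (3.5, 10.5) (footprint 19.5×28) is included at this height (area 546.00 mm²); the cone at (11, 12.5) is absent (z outside [4.5, 8.5]); Subtracting the remaining from the first: starting from the r=7.5 sphere (100.31 mm²), the 19.5×28 cube at (3.5, 10.5) misses the remaining region (no effect) — area = 100.31 mm²; the 17×7 cube at (4.5, 1.5) contributes its full rectangle (area 119.00 mm²); Taking the first minus the rest: starting from the result so far (100.31 mm²), the 17×7 cube at (4.5, 1.5) partially overlaps it — only the 0.62 mm² overlap (of its 119.00 mm²) is removed, clipping the outline — area = 99.69 mm². So its area = 99.69 mm². Layer 51 (z = 7.65): the sphere: section is a regular 6-gon, circumradius = √(r²−h²) = √(7.5²−0.15²) = 7.498 (area = (6/2)·7.498²·sin(360°/6) = 146.08 mm²); the cube at (3.5, 10.5) (footprint 19.5×28) is included at this height (area 546.00 mm²); the cone at (11, 12.5): at t=0.788 of its height the radius interpolates to r₁+(r₂−r₁)t = 8.606, giving a regular 6-gon of that circumradius (area = (6/2)·8.606²·sin(360°/6) = 192.43 mm²); After the difference (first − rest): starting from the r=7.5 sphere (146.08 mm²), the 19.5×28 cube at (3.5, 10.5) misses the remaining region (no effect); the cone at (11, 12.5) misses the remaining region (no effect) — area = 146.08 mm²; the cube at (4.5, 1.5) (footprint 17×7) is included at this height (area 119.00 mm²); After the difference (first − rest): starting from that combined region (146.08 mm²), the 17×7 cube at (4.5, 1.5) partially overlaps it — only the 3.94 mm² overlap (of its 119.00 mm²) is removed, clipping the outline — area = 142.15 mm². So its area = 142.15 mm². Layer 51 is larger (142.15 vs 99.69 mm²).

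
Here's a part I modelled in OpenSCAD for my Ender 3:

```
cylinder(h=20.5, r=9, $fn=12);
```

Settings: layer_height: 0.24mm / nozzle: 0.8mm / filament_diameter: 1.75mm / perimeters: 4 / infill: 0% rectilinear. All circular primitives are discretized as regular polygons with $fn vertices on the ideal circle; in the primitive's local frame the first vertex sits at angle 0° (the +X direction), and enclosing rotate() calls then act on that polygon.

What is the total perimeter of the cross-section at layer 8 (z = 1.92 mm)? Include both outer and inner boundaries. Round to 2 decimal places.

At z = 1.92 mm: the r=9 cylinder gives a regular 12-gon of circumradius 9 (constant along its height) (perimeter = 2·12·9.000·sin(180°/12) = 55.90 mm). Overall, the cross-section is a single solid region. Total boundary length (outer) = 55.90 mm.

55.90 mm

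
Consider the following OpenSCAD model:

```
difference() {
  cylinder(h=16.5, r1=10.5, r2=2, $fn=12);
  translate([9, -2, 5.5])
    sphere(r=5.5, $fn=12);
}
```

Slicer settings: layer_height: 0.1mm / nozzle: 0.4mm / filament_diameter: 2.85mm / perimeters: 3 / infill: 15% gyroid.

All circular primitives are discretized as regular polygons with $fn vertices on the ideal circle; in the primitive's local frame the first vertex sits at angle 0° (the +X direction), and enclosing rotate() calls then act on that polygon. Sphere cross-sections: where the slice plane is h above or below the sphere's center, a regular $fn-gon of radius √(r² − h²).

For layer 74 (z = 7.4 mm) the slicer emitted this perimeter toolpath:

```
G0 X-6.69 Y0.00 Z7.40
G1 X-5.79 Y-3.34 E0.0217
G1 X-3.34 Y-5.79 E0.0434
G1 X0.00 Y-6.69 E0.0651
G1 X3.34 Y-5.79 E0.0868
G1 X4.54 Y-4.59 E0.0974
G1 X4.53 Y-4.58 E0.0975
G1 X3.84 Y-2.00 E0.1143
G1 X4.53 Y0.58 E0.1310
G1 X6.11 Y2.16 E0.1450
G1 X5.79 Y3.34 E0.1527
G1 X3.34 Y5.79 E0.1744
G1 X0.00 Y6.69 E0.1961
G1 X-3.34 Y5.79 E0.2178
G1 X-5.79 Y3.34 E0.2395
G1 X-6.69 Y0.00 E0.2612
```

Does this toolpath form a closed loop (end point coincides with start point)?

Start point (G0): (-6.69, 0.00). End point (last G1): the path returns to the start — closed.

yes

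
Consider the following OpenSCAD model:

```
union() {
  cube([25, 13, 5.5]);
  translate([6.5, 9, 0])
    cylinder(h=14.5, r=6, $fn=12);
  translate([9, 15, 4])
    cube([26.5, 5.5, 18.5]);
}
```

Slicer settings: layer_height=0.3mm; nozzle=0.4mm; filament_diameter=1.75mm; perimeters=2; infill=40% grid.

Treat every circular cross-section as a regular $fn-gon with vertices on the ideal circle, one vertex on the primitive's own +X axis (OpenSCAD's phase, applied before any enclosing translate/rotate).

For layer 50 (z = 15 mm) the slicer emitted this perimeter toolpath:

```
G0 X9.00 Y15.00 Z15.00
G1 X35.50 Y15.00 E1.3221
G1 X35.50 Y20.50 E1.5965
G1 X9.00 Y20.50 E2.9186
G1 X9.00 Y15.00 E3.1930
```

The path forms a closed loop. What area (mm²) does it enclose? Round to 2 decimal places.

145.75 mm²

Apply the shoelace formula to the sequence of (X, Y) vertices; enclosed area = 145.75 mm².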